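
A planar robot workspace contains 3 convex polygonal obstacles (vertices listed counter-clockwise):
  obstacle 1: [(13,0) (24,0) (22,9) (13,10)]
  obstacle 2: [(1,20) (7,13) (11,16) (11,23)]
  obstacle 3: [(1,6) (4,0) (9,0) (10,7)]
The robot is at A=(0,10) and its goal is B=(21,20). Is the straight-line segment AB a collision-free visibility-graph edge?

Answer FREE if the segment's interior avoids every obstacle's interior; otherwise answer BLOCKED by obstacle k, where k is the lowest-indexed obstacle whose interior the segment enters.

BLOCKED by obstacle 2

Obstacle 1 [(13,0) (24,0) (22,9) (13,10)]:
  edge (13,0)–(24,0): clear
  edge (24,0)–(22,9): clear
  edge (22,9)–(13,10): clear
  edge (13,10)–(13,0): clear
  midpoint (21/2,15) outside
  → clear
Obstacle 2 [(1,20) (7,13) (11,16) (11,23)]:
  edge (1,20)–(7,13): crosses AB
  edge (7,13)–(11,16): crosses AB
  edge (11,16)–(11,23): clear
  edge (11,23)–(1,20): clear
  → BLOCKED
Obstacle 3 [(1,6) (4,0) (9,0) (10,7)]:
  edge (1,6)–(4,0): clear
  edge (4,0)–(9,0): clear
  edge (9,0)–(10,7): clear
  edge (10,7)–(1,6): clear
  midpoint (21/2,15) outside
  → clear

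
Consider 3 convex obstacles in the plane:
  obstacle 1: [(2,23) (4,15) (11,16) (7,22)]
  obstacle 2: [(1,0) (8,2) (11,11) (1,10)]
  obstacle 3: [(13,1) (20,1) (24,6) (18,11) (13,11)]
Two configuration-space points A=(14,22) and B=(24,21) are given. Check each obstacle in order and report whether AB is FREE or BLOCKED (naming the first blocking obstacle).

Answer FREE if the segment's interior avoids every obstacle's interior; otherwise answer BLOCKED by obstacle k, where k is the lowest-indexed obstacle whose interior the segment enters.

Obstacle 1 [(2,23) (4,15) (11,16) (7,22)]:
  edge (2,23)–(4,15): clear
  edge (4,15)–(11,16): clear
  edge (11,16)–(7,22): clear
  edge (7,22)–(2,23): clear
  midpoint (19,43/2) outside
  → clear
Obstacle 2 [(1,0) (8,2) (11,11) (1,10)]:
  edge (1,0)–(8,2): clear
  edge (8,2)–(11,11): clear
  edge (11,11)–(1,10): clear
  edge (1,10)–(1,0): clear
  midpoint (19,43/2) outside
  → clear
Obstacle 3 [(13,1) (20,1) (24,6) (18,11) (13,11)]:
  edge (13,1)–(20,1): clear
  edge (20,1)–(24,6): clear
  edge (24,6)–(18,11): clear
  edge (18,11)–(13,11): clear
  edge (13,11)–(13,1): clear
  midpoint (19,43/2) outside
  → clear

FREE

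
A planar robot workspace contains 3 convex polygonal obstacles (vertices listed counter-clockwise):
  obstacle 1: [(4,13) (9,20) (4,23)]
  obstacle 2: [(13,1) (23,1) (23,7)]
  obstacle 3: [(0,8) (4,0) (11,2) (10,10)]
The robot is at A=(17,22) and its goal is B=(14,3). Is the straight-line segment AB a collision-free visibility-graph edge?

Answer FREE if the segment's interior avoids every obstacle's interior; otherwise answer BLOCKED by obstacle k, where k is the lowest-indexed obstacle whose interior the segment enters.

Obstacle 1 [(4,13) (9,20) (4,23)]:
  edge (4,13)–(9,20): clear
  edge (9,20)–(4,23): clear
  edge (4,23)–(4,13): clear
  midpoint (31/2,25/2) outside
  → clear
Obstacle 2 [(13,1) (23,1) (23,7)]:
  edge (13,1)–(23,1): clear
  edge (23,1)–(23,7): clear
  edge (23,7)–(13,1): clear
  midpoint (31/2,25/2) outside
  → clear
Obstacle 3 [(0,8) (4,0) (11,2) (10,10)]:
  edge (0,8)–(4,0): clear
  edge (4,0)–(11,2): clear
  edge (11,2)–(10,10): clear
  edge (10,10)–(0,8): clear
  midpoint (31/2,25/2) outside
  → clear

FREE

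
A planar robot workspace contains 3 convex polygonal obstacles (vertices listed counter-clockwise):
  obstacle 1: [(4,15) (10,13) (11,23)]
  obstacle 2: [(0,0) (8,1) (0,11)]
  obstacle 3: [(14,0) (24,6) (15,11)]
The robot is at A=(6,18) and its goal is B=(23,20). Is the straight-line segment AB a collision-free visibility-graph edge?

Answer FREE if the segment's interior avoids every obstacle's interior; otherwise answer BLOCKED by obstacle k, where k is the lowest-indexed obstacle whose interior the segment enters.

Obstacle 1 [(4,15) (10,13) (11,23)]:
  edge (4,15)–(10,13): clear
  edge (10,13)–(11,23): crosses AB
  edge (11,23)–(4,15): crosses AB
  → BLOCKED
Obstacle 2 [(0,0) (8,1) (0,11)]:
  edge (0,0)–(8,1): clear
  edge (8,1)–(0,11): clear
  edge (0,11)–(0,0): clear
  midpoint (29/2,19) outside
  → clear
Obstacle 3 [(14,0) (24,6) (15,11)]:
  edge (14,0)–(24,6): clear
  edge (24,6)–(15,11): clear
  edge (15,11)–(14,0): clear
  midpoint (29/2,19) outside
  → clear

BLOCKED by obstacle 1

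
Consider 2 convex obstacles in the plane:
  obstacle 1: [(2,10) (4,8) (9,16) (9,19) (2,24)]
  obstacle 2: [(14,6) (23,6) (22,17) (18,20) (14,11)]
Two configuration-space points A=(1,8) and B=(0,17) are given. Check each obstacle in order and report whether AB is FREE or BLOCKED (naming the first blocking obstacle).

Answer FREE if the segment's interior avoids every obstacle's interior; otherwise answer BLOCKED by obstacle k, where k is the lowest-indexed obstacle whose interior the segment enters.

FREE

Obstacle 1 [(2,10) (4,8) (9,16) (9,19) (2,24)]:
  edge (2,10)–(4,8): clear
  edge (4,8)–(9,16): clear
  edge (9,16)–(9,19): clear
  edge (9,19)–(2,24): clear
  edge (2,24)–(2,10): clear
  midpoint (1/2,25/2) outside
  → clear
Obstacle 2 [(14,6) (23,6) (22,17) (18,20) (14,11)]:
  edge (14,6)–(23,6): clear
  edge (23,6)–(22,17): clear
  edge (22,17)–(18,20): clear
  edge (18,20)–(14,11): clear
  edge (14,11)–(14,6): clear
  midpoint (1/2,25/2) outside
  → clear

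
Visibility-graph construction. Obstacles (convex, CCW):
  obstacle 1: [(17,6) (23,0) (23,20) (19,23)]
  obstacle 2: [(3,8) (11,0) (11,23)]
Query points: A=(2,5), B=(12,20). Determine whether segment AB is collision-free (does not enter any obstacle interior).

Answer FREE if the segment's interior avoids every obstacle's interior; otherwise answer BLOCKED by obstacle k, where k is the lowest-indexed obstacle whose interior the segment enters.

Obstacle 1 [(17,6) (23,0) (23,20) (19,23)]:
  edge (17,6)–(23,0): clear
  edge (23,0)–(23,20): clear
  edge (23,20)–(19,23): clear
  edge (19,23)–(17,6): clear
  midpoint (7,25/2) outside
  → clear
Obstacle 2 [(3,8) (11,0) (11,23)]:
  edge (3,8)–(11,0): crosses AB
  edge (11,0)–(11,23): crosses AB
  edge (11,23)–(3,8): clear
  → BLOCKED

BLOCKED by obstacle 2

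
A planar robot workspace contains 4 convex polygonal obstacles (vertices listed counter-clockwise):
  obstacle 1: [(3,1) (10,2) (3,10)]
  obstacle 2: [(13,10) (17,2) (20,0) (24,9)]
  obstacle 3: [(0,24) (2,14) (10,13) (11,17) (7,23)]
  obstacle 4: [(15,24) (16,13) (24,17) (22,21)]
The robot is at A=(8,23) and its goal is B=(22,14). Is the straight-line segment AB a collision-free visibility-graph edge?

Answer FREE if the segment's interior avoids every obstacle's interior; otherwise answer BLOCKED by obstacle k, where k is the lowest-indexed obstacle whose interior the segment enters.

Obstacle 1 [(3,1) (10,2) (3,10)]:
  edge (3,1)–(10,2): clear
  edge (10,2)–(3,10): clear
  edge (3,10)–(3,1): clear
  midpoint (15,37/2) outside
  → clear
Obstacle 2 [(13,10) (17,2) (20,0) (24,9)]:
  edge (13,10)–(17,2): clear
  edge (17,2)–(20,0): clear
  edge (20,0)–(24,9): clear
  edge (24,9)–(13,10): clear
  midpoint (15,37/2) outside
  → clear
Obstacle 3 [(0,24) (2,14) (10,13) (11,17) (7,23)]:
  edge (0,24)–(2,14): clear
  edge (2,14)–(10,13): clear
  edge (10,13)–(11,17): clear
  edge (11,17)–(7,23): clear
  edge (7,23)–(0,24): clear
  midpoint (15,37/2) outside
  → clear
Obstacle 4 [(15,24) (16,13) (24,17) (22,21)]:
  edge (15,24)–(16,13): crosses AB
  edge (16,13)–(24,17): crosses AB
  edge (24,17)–(22,21): clear
  edge (22,21)–(15,24): clear
  → BLOCKED

BLOCKED by obstacle 4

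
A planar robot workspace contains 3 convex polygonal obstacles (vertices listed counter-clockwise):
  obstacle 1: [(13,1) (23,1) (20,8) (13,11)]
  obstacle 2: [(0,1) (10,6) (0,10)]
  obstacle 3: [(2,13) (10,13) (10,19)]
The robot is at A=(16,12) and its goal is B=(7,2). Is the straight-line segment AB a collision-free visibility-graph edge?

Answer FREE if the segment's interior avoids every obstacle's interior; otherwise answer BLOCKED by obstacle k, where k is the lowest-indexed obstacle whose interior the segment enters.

BLOCKED by obstacle 1

Obstacle 1 [(13,1) (23,1) (20,8) (13,11)]:
  edge (13,1)–(23,1): clear
  edge (23,1)–(20,8): clear
  edge (20,8)–(13,11): crosses AB
  edge (13,11)–(13,1): crosses AB
  → BLOCKED
Obstacle 2 [(0,1) (10,6) (0,10)]:
  edge (0,1)–(10,6): clear
  edge (10,6)–(0,10): clear
  edge (0,10)–(0,1): clear
  midpoint (23/2,7) outside
  → clear
Obstacle 3 [(2,13) (10,13) (10,19)]:
  edge (2,13)–(10,13): clear
  edge (10,13)–(10,19): clear
  edge (10,19)–(2,13): clear
  midpoint (23/2,7) outside
  → clear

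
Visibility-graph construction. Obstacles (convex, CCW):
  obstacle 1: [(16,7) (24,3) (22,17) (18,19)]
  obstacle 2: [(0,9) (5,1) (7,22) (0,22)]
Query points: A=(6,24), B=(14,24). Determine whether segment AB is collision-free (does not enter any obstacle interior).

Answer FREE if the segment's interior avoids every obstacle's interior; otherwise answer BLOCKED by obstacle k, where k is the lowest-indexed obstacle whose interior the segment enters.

Obstacle 1 [(16,7) (24,3) (22,17) (18,19)]:
  edge (16,7)–(24,3): clear
  edge (24,3)–(22,17): clear
  edge (22,17)–(18,19): clear
  edge (18,19)–(16,7): clear
  midpoint (10,24) outside
  → clear
Obstacle 2 [(0,9) (5,1) (7,22) (0,22)]:
  edge (0,9)–(5,1): clear
  edge (5,1)–(7,22): clear
  edge (7,22)–(0,22): clear
  edge (0,22)–(0,9): clear
  midpoint (10,24) outside
  → clear

FREE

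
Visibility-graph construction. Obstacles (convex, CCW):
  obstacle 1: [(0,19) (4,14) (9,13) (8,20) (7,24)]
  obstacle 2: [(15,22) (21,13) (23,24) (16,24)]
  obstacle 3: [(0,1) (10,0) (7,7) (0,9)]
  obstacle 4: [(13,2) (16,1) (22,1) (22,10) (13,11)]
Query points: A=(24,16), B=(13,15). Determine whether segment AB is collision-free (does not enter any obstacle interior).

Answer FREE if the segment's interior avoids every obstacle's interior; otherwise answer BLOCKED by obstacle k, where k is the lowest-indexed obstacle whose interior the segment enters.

Obstacle 1 [(0,19) (4,14) (9,13) (8,20) (7,24)]:
  edge (0,19)–(4,14): clear
  edge (4,14)–(9,13): clear
  edge (9,13)–(8,20): clear
  edge (8,20)–(7,24): clear
  edge (7,24)–(0,19): clear
  midpoint (37/2,31/2) outside
  → clear
Obstacle 2 [(15,22) (21,13) (23,24) (16,24)]:
  edge (15,22)–(21,13): crosses AB
  edge (21,13)–(23,24): crosses AB
  edge (23,24)–(16,24): clear
  edge (16,24)–(15,22): clear
  → BLOCKED
Obstacle 3 [(0,1) (10,0) (7,7) (0,9)]:
  edge (0,1)–(10,0): clear
  edge (10,0)–(7,7): clear
  edge (7,7)–(0,9): clear
  edge (0,9)–(0,1): clear
  midpoint (37/2,31/2) outside
  → clear
Obstacle 4 [(13,2) (16,1) (22,1) (22,10) (13,11)]:
  edge (13,2)–(16,1): clear
  edge (16,1)–(22,1): clear
  edge (22,1)–(22,10): clear
  edge (22,10)–(13,11): clear
  edge (13,11)–(13,2): clear
  midpoint (37/2,31/2) outside
  → clear

BLOCKED by obstacle 2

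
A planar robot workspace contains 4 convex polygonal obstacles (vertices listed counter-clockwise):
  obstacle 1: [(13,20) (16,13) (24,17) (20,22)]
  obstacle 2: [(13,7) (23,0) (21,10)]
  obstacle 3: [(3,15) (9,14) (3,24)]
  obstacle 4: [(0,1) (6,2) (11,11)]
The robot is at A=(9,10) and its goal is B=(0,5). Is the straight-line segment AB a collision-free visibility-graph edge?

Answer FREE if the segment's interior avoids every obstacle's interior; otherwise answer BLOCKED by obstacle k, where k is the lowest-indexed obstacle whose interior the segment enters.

FREE

Obstacle 1 [(13,20) (16,13) (24,17) (20,22)]:
  edge (13,20)–(16,13): clear
  edge (16,13)–(24,17): clear
  edge (24,17)–(20,22): clear
  edge (20,22)–(13,20): clear
  midpoint (9/2,15/2) outside
  → clear
Obstacle 2 [(13,7) (23,0) (21,10)]:
  edge (13,7)–(23,0): clear
  edge (23,0)–(21,10): clear
  edge (21,10)–(13,7): clear
  midpoint (9/2,15/2) outside
  → clear
Obstacle 3 [(3,15) (9,14) (3,24)]:
  edge (3,15)–(9,14): clear
  edge (9,14)–(3,24): clear
  edge (3,24)–(3,15): clear
  midpoint (9/2,15/2) outside
  → clear
Obstacle 4 [(0,1) (6,2) (11,11)]:
  edge (0,1)–(6,2): clear
  edge (6,2)–(11,11): clear
  edge (11,11)–(0,1): clear
  midpoint (9/2,15/2) outside
  → clear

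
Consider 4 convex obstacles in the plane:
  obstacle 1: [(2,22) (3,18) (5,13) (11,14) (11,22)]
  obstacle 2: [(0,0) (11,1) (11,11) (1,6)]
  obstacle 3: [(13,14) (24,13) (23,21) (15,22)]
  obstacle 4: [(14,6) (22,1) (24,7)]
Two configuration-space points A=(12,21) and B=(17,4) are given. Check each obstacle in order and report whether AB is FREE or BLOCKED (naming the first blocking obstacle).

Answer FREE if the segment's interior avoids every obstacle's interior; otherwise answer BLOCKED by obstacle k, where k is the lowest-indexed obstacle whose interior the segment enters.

Obstacle 1 [(2,22) (3,18) (5,13) (11,14) (11,22)]:
  edge (2,22)–(3,18): clear
  edge (3,18)–(5,13): clear
  edge (5,13)–(11,14): clear
  edge (11,14)–(11,22): clear
  edge (11,22)–(2,22): clear
  midpoint (29/2,25/2) outside
  → clear
Obstacle 2 [(0,0) (11,1) (11,11) (1,6)]:
  edge (0,0)–(11,1): clear
  edge (11,1)–(11,11): clear
  edge (11,11)–(1,6): clear
  edge (1,6)–(0,0): clear
  midpoint (29/2,25/2) outside
  → clear
Obstacle 3 [(13,14) (24,13) (23,21) (15,22)]:
  edge (13,14)–(24,13): crosses AB
  edge (24,13)–(23,21): clear
  edge (23,21)–(15,22): clear
  edge (15,22)–(13,14): crosses AB
  → BLOCKED
Obstacle 4 [(14,6) (22,1) (24,7)]:
  edge (14,6)–(22,1): crosses AB
  edge (22,1)–(24,7): clear
  edge (24,7)–(14,6): crosses AB
  → BLOCKED

BLOCKED by obstacle 3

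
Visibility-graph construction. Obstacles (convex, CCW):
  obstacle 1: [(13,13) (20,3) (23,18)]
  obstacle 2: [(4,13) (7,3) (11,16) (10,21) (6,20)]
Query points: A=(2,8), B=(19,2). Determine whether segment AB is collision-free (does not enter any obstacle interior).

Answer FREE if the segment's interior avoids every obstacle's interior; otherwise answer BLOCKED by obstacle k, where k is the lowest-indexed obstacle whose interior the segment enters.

BLOCKED by obstacle 2

Obstacle 1 [(13,13) (20,3) (23,18)]:
  edge (13,13)–(20,3): clear
  edge (20,3)–(23,18): clear
  edge (23,18)–(13,13): clear
  midpoint (21/2,5) outside
  → clear
Obstacle 2 [(4,13) (7,3) (11,16) (10,21) (6,20)]:
  edge (4,13)–(7,3): crosses AB
  edge (7,3)–(11,16): crosses AB
  edge (11,16)–(10,21): clear
  edge (10,21)–(6,20): clear
  edge (6,20)–(4,13): clear
  → BLOCKED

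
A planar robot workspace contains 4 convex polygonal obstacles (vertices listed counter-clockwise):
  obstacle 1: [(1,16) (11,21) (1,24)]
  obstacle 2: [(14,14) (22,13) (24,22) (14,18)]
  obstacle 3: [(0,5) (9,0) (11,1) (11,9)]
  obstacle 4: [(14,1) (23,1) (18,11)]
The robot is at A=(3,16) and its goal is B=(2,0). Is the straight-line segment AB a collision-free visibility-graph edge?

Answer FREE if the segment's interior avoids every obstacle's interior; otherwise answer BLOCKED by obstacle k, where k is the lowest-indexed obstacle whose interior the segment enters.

Obstacle 1 [(1,16) (11,21) (1,24)]:
  edge (1,16)–(11,21): clear
  edge (11,21)–(1,24): clear
  edge (1,24)–(1,16): clear
  midpoint (5/2,8) outside
  → clear
Obstacle 2 [(14,14) (22,13) (24,22) (14,18)]:
  edge (14,14)–(22,13): clear
  edge (22,13)–(24,22): clear
  edge (24,22)–(14,18): clear
  edge (14,18)–(14,14): clear
  midpoint (5/2,8) outside
  → clear
Obstacle 3 [(0,5) (9,0) (11,1) (11,9)]:
  edge (0,5)–(9,0): crosses AB
  edge (9,0)–(11,1): clear
  edge (11,1)–(11,9): clear
  edge (11,9)–(0,5): crosses AB
  → BLOCKED
Obstacle 4 [(14,1) (23,1) (18,11)]:
  edge (14,1)–(23,1): clear
  edge (23,1)–(18,11): clear
  edge (18,11)–(14,1): clear
  midpoint (5/2,8) outside
  → clear

BLOCKED by obstacle 3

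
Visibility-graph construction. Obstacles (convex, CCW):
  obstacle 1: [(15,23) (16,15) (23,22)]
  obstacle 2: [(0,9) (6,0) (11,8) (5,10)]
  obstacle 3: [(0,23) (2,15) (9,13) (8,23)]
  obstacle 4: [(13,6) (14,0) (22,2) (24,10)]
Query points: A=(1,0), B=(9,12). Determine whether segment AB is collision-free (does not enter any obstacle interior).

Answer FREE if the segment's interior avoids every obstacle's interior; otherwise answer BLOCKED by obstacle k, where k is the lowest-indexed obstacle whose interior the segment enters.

BLOCKED by obstacle 2

Obstacle 1 [(15,23) (16,15) (23,22)]:
  edge (15,23)–(16,15): clear
  edge (16,15)–(23,22): clear
  edge (23,22)–(15,23): clear
  midpoint (5,6) outside
  → clear
Obstacle 2 [(0,9) (6,0) (11,8) (5,10)]:
  edge (0,9)–(6,0): crosses AB
  edge (6,0)–(11,8): clear
  edge (11,8)–(5,10): crosses AB
  edge (5,10)–(0,9): clear
  → BLOCKED
Obstacle 3 [(0,23) (2,15) (9,13) (8,23)]:
  edge (0,23)–(2,15): clear
  edge (2,15)–(9,13): clear
  edge (9,13)–(8,23): clear
  edge (8,23)–(0,23): clear
  midpoint (5,6) outside
  → clear
Obstacle 4 [(13,6) (14,0) (22,2) (24,10)]:
  edge (13,6)–(14,0): clear
  edge (14,0)–(22,2): clear
  edge (22,2)–(24,10): clear
  edge (24,10)–(13,6): clear
  midpoint (5,6) outside
  → clear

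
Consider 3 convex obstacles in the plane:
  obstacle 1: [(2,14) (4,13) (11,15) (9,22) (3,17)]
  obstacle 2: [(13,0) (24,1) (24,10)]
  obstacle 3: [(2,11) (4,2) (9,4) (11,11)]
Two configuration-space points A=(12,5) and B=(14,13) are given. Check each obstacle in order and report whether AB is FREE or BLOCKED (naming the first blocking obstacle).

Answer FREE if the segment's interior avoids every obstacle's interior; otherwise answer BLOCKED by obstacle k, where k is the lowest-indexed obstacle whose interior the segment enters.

FREE

Obstacle 1 [(2,14) (4,13) (11,15) (9,22) (3,17)]:
  edge (2,14)–(4,13): clear
  edge (4,13)–(11,15): clear
  edge (11,15)–(9,22): clear
  edge (9,22)–(3,17): clear
  edge (3,17)–(2,14): clear
  midpoint (13,9) outside
  → clear
Obstacle 2 [(13,0) (24,1) (24,10)]:
  edge (13,0)–(24,1): clear
  edge (24,1)–(24,10): clear
  edge (24,10)–(13,0): clear
  midpoint (13,9) outside
  → clear
Obstacle 3 [(2,11) (4,2) (9,4) (11,11)]:
  edge (2,11)–(4,2): clear
  edge (4,2)–(9,4): clear
  edge (9,4)–(11,11): clear
  edge (11,11)–(2,11): clear
  midpoint (13,9) outside
  → clear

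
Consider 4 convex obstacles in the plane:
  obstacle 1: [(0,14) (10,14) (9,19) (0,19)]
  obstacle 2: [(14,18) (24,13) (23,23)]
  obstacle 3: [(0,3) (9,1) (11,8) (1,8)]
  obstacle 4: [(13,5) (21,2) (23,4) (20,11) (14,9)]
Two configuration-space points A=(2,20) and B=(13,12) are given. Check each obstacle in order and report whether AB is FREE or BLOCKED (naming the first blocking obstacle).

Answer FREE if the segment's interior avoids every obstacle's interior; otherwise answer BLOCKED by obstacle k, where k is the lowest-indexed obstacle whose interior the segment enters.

BLOCKED by obstacle 1

Obstacle 1 [(0,14) (10,14) (9,19) (0,19)]:
  edge (0,14)–(10,14): clear
  edge (10,14)–(9,19): crosses AB
  edge (9,19)–(0,19): crosses AB
  edge (0,19)–(0,14): clear
  → BLOCKED
Obstacle 2 [(14,18) (24,13) (23,23)]:
  edge (14,18)–(24,13): clear
  edge (24,13)–(23,23): clear
  edge (23,23)–(14,18): clear
  midpoint (15/2,16) outside
  → clear
Obstacle 3 [(0,3) (9,1) (11,8) (1,8)]:
  edge (0,3)–(9,1): clear
  edge (9,1)–(11,8): clear
  edge (11,8)–(1,8): clear
  edge (1,8)–(0,3): clear
  midpoint (15/2,16) outside
  → clear
Obstacle 4 [(13,5) (21,2) (23,4) (20,11) (14,9)]:
  edge (13,5)–(21,2): clear
  edge (21,2)–(23,4): clear
  edge (23,4)–(20,11): clear
  edge (20,11)–(14,9): clear
  edge (14,9)–(13,5): clear
  midpoint (15/2,16) outside
  → clear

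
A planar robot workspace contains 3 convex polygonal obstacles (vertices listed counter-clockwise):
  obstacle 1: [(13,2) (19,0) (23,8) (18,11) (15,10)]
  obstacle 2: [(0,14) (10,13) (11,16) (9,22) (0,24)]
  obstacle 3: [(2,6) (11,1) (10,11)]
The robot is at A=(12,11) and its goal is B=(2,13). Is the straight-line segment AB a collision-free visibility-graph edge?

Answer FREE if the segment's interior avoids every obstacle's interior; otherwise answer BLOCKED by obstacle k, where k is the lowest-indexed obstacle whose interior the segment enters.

Obstacle 1 [(13,2) (19,0) (23,8) (18,11) (15,10)]:
  edge (13,2)–(19,0): clear
  edge (19,0)–(23,8): clear
  edge (23,8)–(18,11): clear
  edge (18,11)–(15,10): clear
  edge (15,10)–(13,2): clear
  midpoint (7,12) outside
  → clear
Obstacle 2 [(0,14) (10,13) (11,16) (9,22) (0,24)]:
  edge (0,14)–(10,13): clear
  edge (10,13)–(11,16): clear
  edge (11,16)–(9,22): clear
  edge (9,22)–(0,24): clear
  edge (0,24)–(0,14): clear
  midpoint (7,12) outside
  → clear
Obstacle 3 [(2,6) (11,1) (10,11)]:
  edge (2,6)–(11,1): clear
  edge (11,1)–(10,11): clear
  edge (10,11)–(2,6): clear
  midpoint (7,12) outside
  → clear

FREE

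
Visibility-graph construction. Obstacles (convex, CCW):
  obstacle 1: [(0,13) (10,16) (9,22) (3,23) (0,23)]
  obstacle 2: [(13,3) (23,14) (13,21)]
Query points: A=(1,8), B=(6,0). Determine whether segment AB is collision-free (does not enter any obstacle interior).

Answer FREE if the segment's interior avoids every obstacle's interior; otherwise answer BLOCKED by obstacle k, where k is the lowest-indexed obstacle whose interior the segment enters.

Obstacle 1 [(0,13) (10,16) (9,22) (3,23) (0,23)]:
  edge (0,13)–(10,16): clear
  edge (10,16)–(9,22): clear
  edge (9,22)–(3,23): clear
  edge (3,23)–(0,23): clear
  edge (0,23)–(0,13): clear
  midpoint (7/2,4) outside
  → clear
Obstacle 2 [(13,3) (23,14) (13,21)]:
  edge (13,3)–(23,14): clear
  edge (23,14)–(13,21): clear
  edge (13,21)–(13,3): clear
  midpoint (7/2,4) outside
  → clear

FREE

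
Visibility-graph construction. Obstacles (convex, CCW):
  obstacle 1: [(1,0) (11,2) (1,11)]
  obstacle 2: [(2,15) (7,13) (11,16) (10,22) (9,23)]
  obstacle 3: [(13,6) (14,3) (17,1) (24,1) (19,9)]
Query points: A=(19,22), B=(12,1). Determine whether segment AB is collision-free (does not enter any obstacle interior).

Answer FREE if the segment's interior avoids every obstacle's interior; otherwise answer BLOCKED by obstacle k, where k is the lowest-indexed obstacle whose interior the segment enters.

Obstacle 1 [(1,0) (11,2) (1,11)]:
  edge (1,0)–(11,2): clear
  edge (11,2)–(1,11): clear
  edge (1,11)–(1,0): clear
  midpoint (31/2,23/2) outside
  → clear
Obstacle 2 [(2,15) (7,13) (11,16) (10,22) (9,23)]:
  edge (2,15)–(7,13): clear
  edge (7,13)–(11,16): clear
  edge (11,16)–(10,22): clear
  edge (10,22)–(9,23): clear
  edge (9,23)–(2,15): clear
  midpoint (31/2,23/2) outside
  → clear
Obstacle 3 [(13,6) (14,3) (17,1) (24,1) (19,9)]:
  edge (13,6)–(14,3): crosses AB
  edge (14,3)–(17,1): clear
  edge (17,1)–(24,1): clear
  edge (24,1)–(19,9): clear
  edge (19,9)–(13,6): crosses AB
  → BLOCKED

BLOCKED by obstacle 3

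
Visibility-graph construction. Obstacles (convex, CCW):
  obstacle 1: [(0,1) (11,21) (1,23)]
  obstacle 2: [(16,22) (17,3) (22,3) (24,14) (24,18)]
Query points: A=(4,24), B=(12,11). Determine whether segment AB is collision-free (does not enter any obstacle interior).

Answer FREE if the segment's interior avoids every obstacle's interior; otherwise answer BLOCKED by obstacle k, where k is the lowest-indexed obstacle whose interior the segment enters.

BLOCKED by obstacle 1

Obstacle 1 [(0,1) (11,21) (1,23)]:
  edge (0,1)–(11,21): crosses AB
  edge (11,21)–(1,23): crosses AB
  edge (1,23)–(0,1): clear
  → BLOCKED
Obstacle 2 [(16,22) (17,3) (22,3) (24,14) (24,18)]:
  edge (16,22)–(17,3): clear
  edge (17,3)–(22,3): clear
  edge (22,3)–(24,14): clear
  edge (24,14)–(24,18): clear
  edge (24,18)–(16,22): clear
  midpoint (8,35/2) outside
  → clear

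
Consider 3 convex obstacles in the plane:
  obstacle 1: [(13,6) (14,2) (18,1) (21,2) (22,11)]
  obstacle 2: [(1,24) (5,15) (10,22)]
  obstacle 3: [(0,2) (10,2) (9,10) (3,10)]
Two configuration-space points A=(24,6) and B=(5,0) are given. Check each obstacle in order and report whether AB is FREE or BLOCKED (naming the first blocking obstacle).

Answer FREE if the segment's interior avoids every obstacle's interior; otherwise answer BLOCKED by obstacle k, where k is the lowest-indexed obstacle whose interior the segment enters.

Obstacle 1 [(13,6) (14,2) (18,1) (21,2) (22,11)]:
  edge (13,6)–(14,2): crosses AB
  edge (14,2)–(18,1): clear
  edge (18,1)–(21,2): clear
  edge (21,2)–(22,11): crosses AB
  edge (22,11)–(13,6): clear
  → BLOCKED
Obstacle 2 [(1,24) (5,15) (10,22)]:
  edge (1,24)–(5,15): clear
  edge (5,15)–(10,22): clear
  edge (10,22)–(1,24): clear
  midpoint (29/2,3) outside
  → clear
Obstacle 3 [(0,2) (10,2) (9,10) (3,10)]:
  edge (0,2)–(10,2): clear
  edge (10,2)–(9,10): clear
  edge (9,10)–(3,10): clear
  edge (3,10)–(0,2): clear
  midpoint (29/2,3) outside
  → clear

BLOCKED by obstacle 1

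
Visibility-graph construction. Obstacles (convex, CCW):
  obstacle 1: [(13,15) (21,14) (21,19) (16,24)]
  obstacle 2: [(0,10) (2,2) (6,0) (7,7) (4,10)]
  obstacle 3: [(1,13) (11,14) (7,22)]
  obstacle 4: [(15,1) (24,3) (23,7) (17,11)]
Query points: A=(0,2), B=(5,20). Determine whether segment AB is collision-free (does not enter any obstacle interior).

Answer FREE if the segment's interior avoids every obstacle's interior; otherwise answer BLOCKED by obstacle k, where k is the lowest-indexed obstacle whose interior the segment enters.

BLOCKED by obstacle 2

Obstacle 1 [(13,15) (21,14) (21,19) (16,24)]:
  edge (13,15)–(21,14): clear
  edge (21,14)–(21,19): clear
  edge (21,19)–(16,24): clear
  edge (16,24)–(13,15): clear
  midpoint (5/2,11) outside
  → clear
Obstacle 2 [(0,10) (2,2) (6,0) (7,7) (4,10)]:
  edge (0,10)–(2,2): crosses AB
  edge (2,2)–(6,0): clear
  edge (6,0)–(7,7): clear
  edge (7,7)–(4,10): clear
  edge (4,10)–(0,10): crosses AB
  → BLOCKED
Obstacle 3 [(1,13) (11,14) (7,22)]:
  edge (1,13)–(11,14): crosses AB
  edge (11,14)–(7,22): clear
  edge (7,22)–(1,13): crosses AB
  → BLOCKED
Obstacle 4 [(15,1) (24,3) (23,7) (17,11)]:
  edge (15,1)–(24,3): clear
  edge (24,3)–(23,7): clear
  edge (23,7)–(17,11): clear
  edge (17,11)–(15,1): clear
  midpoint (5/2,11) outside
  → clear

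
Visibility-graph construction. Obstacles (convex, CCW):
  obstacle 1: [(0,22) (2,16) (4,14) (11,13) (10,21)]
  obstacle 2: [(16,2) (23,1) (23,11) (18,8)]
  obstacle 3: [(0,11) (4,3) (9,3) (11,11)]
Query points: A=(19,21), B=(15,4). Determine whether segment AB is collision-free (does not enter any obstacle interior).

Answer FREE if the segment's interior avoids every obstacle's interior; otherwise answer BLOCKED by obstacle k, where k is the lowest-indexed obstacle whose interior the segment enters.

Obstacle 1 [(0,22) (2,16) (4,14) (11,13) (10,21)]:
  edge (0,22)–(2,16): clear
  edge (2,16)–(4,14): clear
  edge (4,14)–(11,13): clear
  edge (11,13)–(10,21): clear
  edge (10,21)–(0,22): clear
  midpoint (17,25/2) outside
  → clear
Obstacle 2 [(16,2) (23,1) (23,11) (18,8)]:
  edge (16,2)–(23,1): clear
  edge (23,1)–(23,11): clear
  edge (23,11)–(18,8): clear
  edge (18,8)–(16,2): clear
  midpoint (17,25/2) outside
  → clear
Obstacle 3 [(0,11) (4,3) (9,3) (11,11)]:
  edge (0,11)–(4,3): clear
  edge (4,3)–(9,3): clear
  edge (9,3)–(11,11): clear
  edge (11,11)–(0,11): clear
  midpoint (17,25/2) outside
  → clear

FREE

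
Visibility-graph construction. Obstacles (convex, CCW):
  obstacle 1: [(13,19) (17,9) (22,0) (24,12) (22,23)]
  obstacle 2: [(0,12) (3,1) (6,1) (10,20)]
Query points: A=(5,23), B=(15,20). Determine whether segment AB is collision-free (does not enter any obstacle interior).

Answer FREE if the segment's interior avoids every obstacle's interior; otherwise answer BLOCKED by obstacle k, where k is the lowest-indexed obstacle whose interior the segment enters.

FREE

Obstacle 1 [(13,19) (17,9) (22,0) (24,12) (22,23)]:
  edge (13,19)–(17,9): clear
  edge (17,9)–(22,0): clear
  edge (22,0)–(24,12): clear
  edge (24,12)–(22,23): clear
  edge (22,23)–(13,19): clear
  midpoint (10,43/2) outside
  → clear
Obstacle 2 [(0,12) (3,1) (6,1) (10,20)]:
  edge (0,12)–(3,1): clear
  edge (3,1)–(6,1): clear
  edge (6,1)–(10,20): clear
  edge (10,20)–(0,12): clear
  midpoint (10,43/2) outside
  → clear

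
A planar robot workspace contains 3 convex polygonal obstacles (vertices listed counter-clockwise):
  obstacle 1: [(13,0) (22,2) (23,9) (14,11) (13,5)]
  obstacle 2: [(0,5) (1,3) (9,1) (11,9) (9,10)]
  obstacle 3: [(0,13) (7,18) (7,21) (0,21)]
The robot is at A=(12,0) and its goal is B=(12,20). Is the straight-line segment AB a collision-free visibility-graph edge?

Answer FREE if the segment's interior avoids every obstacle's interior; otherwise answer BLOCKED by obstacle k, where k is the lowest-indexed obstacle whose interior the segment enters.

FREE

Obstacle 1 [(13,0) (22,2) (23,9) (14,11) (13,5)]:
  edge (13,0)–(22,2): clear
  edge (22,2)–(23,9): clear
  edge (23,9)–(14,11): clear
  edge (14,11)–(13,5): clear
  edge (13,5)–(13,0): clear
  midpoint (12,10) outside
  → clear
Obstacle 2 [(0,5) (1,3) (9,1) (11,9) (9,10)]:
  edge (0,5)–(1,3): clear
  edge (1,3)–(9,1): clear
  edge (9,1)–(11,9): clear
  edge (11,9)–(9,10): clear
  edge (9,10)–(0,5): clear
  midpoint (12,10) outside
  → clear
Obstacle 3 [(0,13) (7,18) (7,21) (0,21)]:
  edge (0,13)–(7,18): clear
  edge (7,18)–(7,21): clear
  edge (7,21)–(0,21): clear
  edge (0,21)–(0,13): clear
  midpoint (12,10) outside
  → clear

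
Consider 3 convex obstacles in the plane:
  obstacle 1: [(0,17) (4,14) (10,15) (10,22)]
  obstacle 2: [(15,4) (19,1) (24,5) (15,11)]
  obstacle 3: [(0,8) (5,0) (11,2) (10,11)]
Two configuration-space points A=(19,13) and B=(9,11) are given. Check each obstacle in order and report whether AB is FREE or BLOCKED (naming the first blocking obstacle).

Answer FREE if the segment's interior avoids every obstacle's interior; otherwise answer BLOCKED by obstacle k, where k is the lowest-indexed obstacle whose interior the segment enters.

FREE

Obstacle 1 [(0,17) (4,14) (10,15) (10,22)]:
  edge (0,17)–(4,14): clear
  edge (4,14)–(10,15): clear
  edge (10,15)–(10,22): clear
  edge (10,22)–(0,17): clear
  midpoint (14,12) outside
  → clear
Obstacle 2 [(15,4) (19,1) (24,5) (15,11)]:
  edge (15,4)–(19,1): clear
  edge (19,1)–(24,5): clear
  edge (24,5)–(15,11): clear
  edge (15,11)–(15,4): clear
  midpoint (14,12) outside
  → clear
Obstacle 3 [(0,8) (5,0) (11,2) (10,11)]:
  edge (0,8)–(5,0): clear
  edge (5,0)–(11,2): clear
  edge (11,2)–(10,11): clear
  edge (10,11)–(0,8): clear
  midpoint (14,12) outside
  → clear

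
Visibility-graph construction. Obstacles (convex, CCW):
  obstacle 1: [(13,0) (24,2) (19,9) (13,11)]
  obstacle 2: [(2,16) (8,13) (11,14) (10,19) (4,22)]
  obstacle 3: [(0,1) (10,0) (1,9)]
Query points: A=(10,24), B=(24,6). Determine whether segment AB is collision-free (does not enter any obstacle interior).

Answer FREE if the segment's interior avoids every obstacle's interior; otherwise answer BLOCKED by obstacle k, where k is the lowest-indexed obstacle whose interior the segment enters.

FREE

Obstacle 1 [(13,0) (24,2) (19,9) (13,11)]:
  edge (13,0)–(24,2): clear
  edge (24,2)–(19,9): clear
  edge (19,9)–(13,11): clear
  edge (13,11)–(13,0): clear
  midpoint (17,15) outside
  → clear
Obstacle 2 [(2,16) (8,13) (11,14) (10,19) (4,22)]:
  edge (2,16)–(8,13): clear
  edge (8,13)–(11,14): clear
  edge (11,14)–(10,19): clear
  edge (10,19)–(4,22): clear
  edge (4,22)–(2,16): clear
  midpoint (17,15) outside
  → clear
Obstacle 3 [(0,1) (10,0) (1,9)]:
  edge (0,1)–(10,0): clear
  edge (10,0)–(1,9): clear
  edge (1,9)–(0,1): clear
  midpoint (17,15) outside
  → clear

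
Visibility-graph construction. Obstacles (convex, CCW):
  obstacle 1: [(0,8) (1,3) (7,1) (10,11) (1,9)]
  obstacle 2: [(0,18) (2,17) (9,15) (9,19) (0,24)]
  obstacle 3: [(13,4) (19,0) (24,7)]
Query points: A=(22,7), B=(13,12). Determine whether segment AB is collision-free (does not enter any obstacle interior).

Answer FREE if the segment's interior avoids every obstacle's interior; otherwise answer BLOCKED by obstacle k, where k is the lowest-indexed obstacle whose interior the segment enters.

FREE

Obstacle 1 [(0,8) (1,3) (7,1) (10,11) (1,9)]:
  edge (0,8)–(1,3): clear
  edge (1,3)–(7,1): clear
  edge (7,1)–(10,11): clear
  edge (10,11)–(1,9): clear
  edge (1,9)–(0,8): clear
  midpoint (35/2,19/2) outside
  → clear
Obstacle 2 [(0,18) (2,17) (9,15) (9,19) (0,24)]:
  edge (0,18)–(2,17): clear
  edge (2,17)–(9,15): clear
  edge (9,15)–(9,19): clear
  edge (9,19)–(0,24): clear
  edge (0,24)–(0,18): clear
  midpoint (35/2,19/2) outside
  → clear
Obstacle 3 [(13,4) (19,0) (24,7)]:
  edge (13,4)–(19,0): clear
  edge (19,0)–(24,7): clear
  edge (24,7)–(13,4): clear
  midpoint (35/2,19/2) outside
  → clear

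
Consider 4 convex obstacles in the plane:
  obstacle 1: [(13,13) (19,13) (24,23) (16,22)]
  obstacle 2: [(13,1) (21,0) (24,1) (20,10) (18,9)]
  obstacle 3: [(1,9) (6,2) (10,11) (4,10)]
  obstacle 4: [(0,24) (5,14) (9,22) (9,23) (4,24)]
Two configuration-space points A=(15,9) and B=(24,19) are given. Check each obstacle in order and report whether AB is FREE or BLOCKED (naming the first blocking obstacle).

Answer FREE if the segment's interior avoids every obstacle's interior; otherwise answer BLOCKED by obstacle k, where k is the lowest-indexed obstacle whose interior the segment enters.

BLOCKED by obstacle 1

Obstacle 1 [(13,13) (19,13) (24,23) (16,22)]:
  edge (13,13)–(19,13): crosses AB
  edge (19,13)–(24,23): crosses AB
  edge (24,23)–(16,22): clear
  edge (16,22)–(13,13): clear
  → BLOCKED
Obstacle 2 [(13,1) (21,0) (24,1) (20,10) (18,9)]:
  edge (13,1)–(21,0): clear
  edge (21,0)–(24,1): clear
  edge (24,1)–(20,10): clear
  edge (20,10)–(18,9): clear
  edge (18,9)–(13,1): clear
  midpoint (39/2,14) outside
  → clear
Obstacle 3 [(1,9) (6,2) (10,11) (4,10)]:
  edge (1,9)–(6,2): clear
  edge (6,2)–(10,11): clear
  edge (10,11)–(4,10): clear
  edge (4,10)–(1,9): clear
  midpoint (39/2,14) outside
  → clear
Obstacle 4 [(0,24) (5,14) (9,22) (9,23) (4,24)]:
  edge (0,24)–(5,14): clear
  edge (5,14)–(9,22): clear
  edge (9,22)–(9,23): clear
  edge (9,23)–(4,24): clear
  edge (4,24)–(0,24): clear
  midpoint (39/2,14) outside
  → clear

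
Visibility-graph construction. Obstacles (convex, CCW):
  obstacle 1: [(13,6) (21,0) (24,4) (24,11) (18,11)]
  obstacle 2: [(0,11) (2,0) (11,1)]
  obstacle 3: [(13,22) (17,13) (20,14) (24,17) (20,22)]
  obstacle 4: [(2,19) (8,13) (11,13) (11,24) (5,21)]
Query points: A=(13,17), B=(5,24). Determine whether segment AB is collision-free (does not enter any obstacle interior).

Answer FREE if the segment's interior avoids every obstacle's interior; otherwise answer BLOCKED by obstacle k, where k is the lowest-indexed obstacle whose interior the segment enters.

Obstacle 1 [(13,6) (21,0) (24,4) (24,11) (18,11)]:
  edge (13,6)–(21,0): clear
  edge (21,0)–(24,4): clear
  edge (24,4)–(24,11): clear
  edge (24,11)–(18,11): clear
  edge (18,11)–(13,6): clear
  midpoint (9,41/2) outside
  → clear
Obstacle 2 [(0,11) (2,0) (11,1)]:
  edge (0,11)–(2,0): clear
  edge (2,0)–(11,1): clear
  edge (11,1)–(0,11): clear
  midpoint (9,41/2) outside
  → clear
Obstacle 3 [(13,22) (17,13) (20,14) (24,17) (20,22)]:
  edge (13,22)–(17,13): clear
  edge (17,13)–(20,14): clear
  edge (20,14)–(24,17): clear
  edge (24,17)–(20,22): clear
  edge (20,22)–(13,22): clear
  midpoint (9,41/2) outside
  → clear
Obstacle 4 [(2,19) (8,13) (11,13) (11,24) (5,21)]:
  edge (2,19)–(8,13): clear
  edge (8,13)–(11,13): clear
  edge (11,13)–(11,24): crosses AB
  edge (11,24)–(5,21): crosses AB
  edge (5,21)–(2,19): clear
  → BLOCKED

BLOCKED by obstacle 4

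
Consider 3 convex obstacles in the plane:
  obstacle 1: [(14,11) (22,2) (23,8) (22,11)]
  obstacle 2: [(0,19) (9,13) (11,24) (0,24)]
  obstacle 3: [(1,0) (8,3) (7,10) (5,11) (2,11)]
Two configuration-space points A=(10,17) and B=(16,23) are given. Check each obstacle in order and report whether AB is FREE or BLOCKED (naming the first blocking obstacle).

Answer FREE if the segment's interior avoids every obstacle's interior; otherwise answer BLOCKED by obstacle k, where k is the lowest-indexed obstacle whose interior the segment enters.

Obstacle 1 [(14,11) (22,2) (23,8) (22,11)]:
  edge (14,11)–(22,2): clear
  edge (22,2)–(23,8): clear
  edge (23,8)–(22,11): clear
  edge (22,11)–(14,11): clear
  midpoint (13,20) outside
  → clear
Obstacle 2 [(0,19) (9,13) (11,24) (0,24)]:
  edge (0,19)–(9,13): clear
  edge (9,13)–(11,24): clear
  edge (11,24)–(0,24): clear
  edge (0,24)–(0,19): clear
  midpoint (13,20) outside
  → clear
Obstacle 3 [(1,0) (8,3) (7,10) (5,11) (2,11)]:
  edge (1,0)–(8,3): clear
  edge (8,3)–(7,10): clear
  edge (7,10)–(5,11): clear
  edge (5,11)–(2,11): clear
  edge (2,11)–(1,0): clear
  midpoint (13,20) outside
  → clear

FREE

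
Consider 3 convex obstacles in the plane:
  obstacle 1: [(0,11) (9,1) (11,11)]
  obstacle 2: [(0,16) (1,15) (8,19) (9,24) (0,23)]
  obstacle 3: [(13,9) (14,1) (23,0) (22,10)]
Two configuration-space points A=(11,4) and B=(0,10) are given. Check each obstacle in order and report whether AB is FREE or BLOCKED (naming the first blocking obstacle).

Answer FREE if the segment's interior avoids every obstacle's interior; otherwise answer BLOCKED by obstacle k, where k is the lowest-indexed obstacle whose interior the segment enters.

Obstacle 1 [(0,11) (9,1) (11,11)]:
  edge (0,11)–(9,1): crosses AB
  edge (9,1)–(11,11): crosses AB
  edge (11,11)–(0,11): clear
  → BLOCKED
Obstacle 2 [(0,16) (1,15) (8,19) (9,24) (0,23)]:
  edge (0,16)–(1,15): clear
  edge (1,15)–(8,19): clear
  edge (8,19)–(9,24): clear
  edge (9,24)–(0,23): clear
  edge (0,23)–(0,16): clear
  midpoint (11/2,7) outside
  → clear
Obstacle 3 [(13,9) (14,1) (23,0) (22,10)]:
  edge (13,9)–(14,1): clear
  edge (14,1)–(23,0): clear
  edge (23,0)–(22,10): clear
  edge (22,10)–(13,9): clear
  midpoint (11/2,7) outside
  → clear

BLOCKED by obstacle 1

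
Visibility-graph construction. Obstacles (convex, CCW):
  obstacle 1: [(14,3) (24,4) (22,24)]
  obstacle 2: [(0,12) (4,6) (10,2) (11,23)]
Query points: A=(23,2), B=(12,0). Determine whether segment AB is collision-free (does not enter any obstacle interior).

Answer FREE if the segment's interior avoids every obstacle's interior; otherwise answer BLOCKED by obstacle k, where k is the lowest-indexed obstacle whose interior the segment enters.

Obstacle 1 [(14,3) (24,4) (22,24)]:
  edge (14,3)–(24,4): clear
  edge (24,4)–(22,24): clear
  edge (22,24)–(14,3): clear
  midpoint (35/2,1) outside
  → clear
Obstacle 2 [(0,12) (4,6) (10,2) (11,23)]:
  edge (0,12)–(4,6): clear
  edge (4,6)–(10,2): clear
  edge (10,2)–(11,23): clear
  edge (11,23)–(0,12): clear
  midpoint (35/2,1) outside
  → clear

FREE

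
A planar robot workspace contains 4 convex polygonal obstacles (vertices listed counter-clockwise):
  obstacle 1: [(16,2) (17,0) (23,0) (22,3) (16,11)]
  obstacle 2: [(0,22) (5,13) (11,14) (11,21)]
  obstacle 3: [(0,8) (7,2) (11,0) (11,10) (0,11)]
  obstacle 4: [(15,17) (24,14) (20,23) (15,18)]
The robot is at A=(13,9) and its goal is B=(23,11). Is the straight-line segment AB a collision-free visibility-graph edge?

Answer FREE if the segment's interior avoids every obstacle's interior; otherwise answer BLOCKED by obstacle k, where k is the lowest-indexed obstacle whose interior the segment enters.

Obstacle 1 [(16,2) (17,0) (23,0) (22,3) (16,11)]:
  edge (16,2)–(17,0): clear
  edge (17,0)–(23,0): clear
  edge (23,0)–(22,3): clear
  edge (22,3)–(16,11): crosses AB
  edge (16,11)–(16,2): crosses AB
  → BLOCKED
Obstacle 2 [(0,22) (5,13) (11,14) (11,21)]:
  edge (0,22)–(5,13): clear
  edge (5,13)–(11,14): clear
  edge (11,14)–(11,21): clear
  edge (11,21)–(0,22): clear
  midpoint (18,10) outside
  → clear
Obstacle 3 [(0,8) (7,2) (11,0) (11,10) (0,11)]:
  edge (0,8)–(7,2): clear
  edge (7,2)–(11,0): clear
  edge (11,0)–(11,10): clear
  edge (11,10)–(0,11): clear
  edge (0,11)–(0,8): clear
  midpoint (18,10) outside
  → clear
Obstacle 4 [(15,17) (24,14) (20,23) (15,18)]:
  edge (15,17)–(24,14): clear
  edge (24,14)–(20,23): clear
  edge (20,23)–(15,18): clear
  edge (15,18)–(15,17): clear
  midpoint (18,10) outside
  → clear

BLOCKED by obstacle 1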